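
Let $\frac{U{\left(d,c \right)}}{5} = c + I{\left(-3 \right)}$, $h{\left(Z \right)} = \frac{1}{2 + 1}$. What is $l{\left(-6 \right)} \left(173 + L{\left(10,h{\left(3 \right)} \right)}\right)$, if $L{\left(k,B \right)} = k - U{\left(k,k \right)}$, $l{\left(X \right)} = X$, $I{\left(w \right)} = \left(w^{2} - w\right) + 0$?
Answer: $-438$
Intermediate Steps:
$I{\left(w \right)} = w^{2} - w$
$h{\left(Z \right)} = \frac{1}{3}$
$U{\left(d,c \right)} = 60 + 5 c$ ($U{\left(d,c \right)} = 5 \left(c - 3 \left(-1 - 3\right)\right) = 5 \left(c - -12\right) = 5 \left(c + 12\right) = 5 \left(12 + c\right) = 60 + 5 c$)
$L{\left(k,B \right)} = -60 - 4 k$ ($L{\left(k,B \right)} = k - \left(60 + 5 k\right) = -60 - 4 k$)
$l{\left(-6 \right)} \left(173 + L{\left(10,h{\left(3 \right)} \right)}\right) = - 6 \left(173 - 100\right) = \left(-6\right) 73 = -438$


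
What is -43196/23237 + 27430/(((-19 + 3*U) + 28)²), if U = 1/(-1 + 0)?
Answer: 317917927/418266 ≈ 760.09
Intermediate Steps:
U = -1 (U = 1/(-1) = -1)
-43196/23237 + 27430/(((-19 + 3*U) + 28)²) = -43196/23237 + 27430/(((-19 + 3*(-1)) + 28)²) = -43196*1/23237 + 27430/(((-19 - 3) + 28)²) = -43196/23237 + 27430/((-22 + 28)²) = -43196/23237 + 27430/(6²) = -43196/23237 + 27430/36 = -43196/23237 + 27430*(1/36) = -43196/23237 + 13715/18 = 317917927/418266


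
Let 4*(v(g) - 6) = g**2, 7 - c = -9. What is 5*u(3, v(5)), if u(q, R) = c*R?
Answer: 980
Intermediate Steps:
c = 16 (c = 7 - 1*(-9) = 7 + 9 = 16)
v(g) = 6 + g**2/4
u(q, R) = 16*R
5*u(3, v(5)) = 5*(16*(6 + (1/4)*5**2)) = 5*(16*(6 + (1/4)*25)) = 5*(16*(6 + 25/4)) = 5*(16*(49/4)) = 5*196 = 980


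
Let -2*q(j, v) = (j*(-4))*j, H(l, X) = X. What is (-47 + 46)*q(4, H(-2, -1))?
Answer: -32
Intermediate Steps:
q(j, v) = 2*j² (q(j, v) = -j*(-4)*j/2 = -(-4*j)*j/2 = -(-2)*j² = 2*j²)
(-47 + 46)*q(4, H(-2, -1)) = (-47 + 46)*(2*4²) = -2*16 = -1*32 = -32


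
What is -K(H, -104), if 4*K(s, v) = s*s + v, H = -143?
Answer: -20345/4 ≈ -5086.3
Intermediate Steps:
K(s, v) = v/4 + s²/4 (K(s, v) = (s*s + v)/4 = (s² + v)/4 = (v + s²)/4 = v/4 + s²/4)
-K(H, -104) = -((¼)*(-104) + (¼)*(-143)²) = -(-26 + (¼)*20449) = -(-26 + 20449/4) = -1*20345/4 = -20345/4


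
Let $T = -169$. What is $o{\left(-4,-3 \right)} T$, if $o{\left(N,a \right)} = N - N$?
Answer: $0$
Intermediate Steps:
$o{\left(N,a \right)} = 0$
$o{\left(-4,-3 \right)} T = 0 \left(-169\right) = 0$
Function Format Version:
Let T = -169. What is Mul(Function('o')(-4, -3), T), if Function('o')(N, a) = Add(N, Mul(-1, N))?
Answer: 0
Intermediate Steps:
Function('o')(N, a) = 0
Mul(Function('o')(-4, -3), T) = Mul(0, -169) = 0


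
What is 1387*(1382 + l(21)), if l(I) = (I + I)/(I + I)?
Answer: 1918221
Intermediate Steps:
l(I) = 1 (l(I) = (2*I)/((2*I)) = (2*I)*(1/(2*I)) = 1)
1387*(1382 + l(21)) = 1387*(1382 + 1) = 1387*1383 = 1918221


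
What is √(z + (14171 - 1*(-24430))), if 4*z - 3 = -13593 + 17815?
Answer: √158629/2 ≈ 199.14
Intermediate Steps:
z = 4225/4 (z = ¾ + (-13593 + 17815)/4 = ¾ + (¼)*4222 = ¾ + 2111/2 = 4225/4 ≈ 1056.3)
√(z + (14171 - 1*(-24430))) = √(4225/4 + (14171 - 1*(-24430))) = √(4225/4 + (14171 + 24430)) = √(4225/4 + 38601) = √(158629/4) = √158629/2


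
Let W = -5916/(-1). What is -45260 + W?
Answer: -39344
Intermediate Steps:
W = 5916 (W = -5916*(-1) = -1972*(-3) = 5916)
-45260 + W = -45260 + 5916 = -39344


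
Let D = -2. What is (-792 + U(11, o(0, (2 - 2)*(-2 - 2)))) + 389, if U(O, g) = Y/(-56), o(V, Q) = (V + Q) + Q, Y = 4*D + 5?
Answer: -22565/56 ≈ -402.95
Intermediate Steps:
Y = -3 (Y = 4*(-2) + 5 = -8 + 5 = -3)
o(V, Q) = V + 2*Q (o(V, Q) = (Q + V) + Q = V + 2*Q)
U(O, g) = 3/56 (U(O, g) = -3/(-56) = -3*(-1/56) = 3/56)
(-792 + U(11, o(0, (2 - 2)*(-2 - 2)))) + 389 = (-792 + 3/56) + 389 = -44349/56 + 389 = -22565/56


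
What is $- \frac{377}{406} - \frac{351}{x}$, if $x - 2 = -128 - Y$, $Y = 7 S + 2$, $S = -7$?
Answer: $\frac{3887}{1106} \approx 3.5145$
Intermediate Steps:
$Y = -47$ ($Y = 7 \left(-7\right) + 2 = -49 + 2 = -47$)
$x = -79$ ($x = 2 - 81 = -79$)
$- \frac{377}{406} - \frac{351}{x} = - \frac{377}{406} - \frac{351}{-79} = \left(-377\right) \frac{1}{406} - - \frac{351}{79} = - \frac{13}{14} + \frac{351}{79} = \frac{3887}{1106}$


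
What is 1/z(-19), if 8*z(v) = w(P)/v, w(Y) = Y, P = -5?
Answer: 152/5 ≈ 30.400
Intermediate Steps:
z(v) = -5/(8*v) (z(v) = (-5/v)/8 = -5/(8*v))
1/z(-19) = 1/(-5/8/(-19)) = 1/(-5/8*(-1/19)) = 1/(5/152) = 152/5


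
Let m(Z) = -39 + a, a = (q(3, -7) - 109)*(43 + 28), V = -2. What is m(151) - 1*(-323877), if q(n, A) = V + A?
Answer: 315460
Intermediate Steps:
q(n, A) = -2 + A
a = -8378 (a = ((-2 - 7) - 109)*(43 + 28) = (-9 - 109)*71 = -118*71 = -8378)
m(Z) = -8417 (m(Z) = -39 - 8378 = -8417)
m(151) - 1*(-323877) = -8417 - 1*(-323877) = -8417 + 323877 = 315460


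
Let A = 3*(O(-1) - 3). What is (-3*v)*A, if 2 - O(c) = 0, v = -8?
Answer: -72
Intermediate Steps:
O(c) = 2 (O(c) = 2 - 1*0 = 2 + 0 = 2)
A = -3 (A = 3*(2 - 3) = 3*(-1) = -3)
(-3*v)*A = -3*(-8)*(-3) = 24*(-3) = -72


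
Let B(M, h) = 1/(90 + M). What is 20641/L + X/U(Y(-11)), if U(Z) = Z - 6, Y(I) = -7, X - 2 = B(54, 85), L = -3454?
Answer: -19819079/3232944 ≈ -6.1303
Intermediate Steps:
X = 289/144 (X = 2 + 1/(90 + 54) = 2 + 1/144 = 289/144 ≈ 2.0069)
U(Z) = -6 + Z
20641/L + X/U(Y(-11)) = 20641/(-3454) + 289/(144*(-6 - 7)) = 20641*(-1/3454) + (289/144)/(-13) = -20641/3454 + (289/144)*(-1/13) = -20641/3454 - 289/1872 = -19819079/3232944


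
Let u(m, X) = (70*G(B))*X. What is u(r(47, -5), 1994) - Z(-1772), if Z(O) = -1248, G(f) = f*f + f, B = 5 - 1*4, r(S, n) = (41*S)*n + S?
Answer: 280408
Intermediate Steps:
r(S, n) = S + 41*S*n (r(S, n) = 41*S*n + S = S + 41*S*n)
B = 1 (B = 5 - 4 = 1)
G(f) = f + f² (G(f) = f² + f = f + f²)
u(m, X) = 140*X (u(m, X) = (70*(1*(1 + 1)))*X = (70*(1*2))*X = (70*2)*X = 140*X)
u(r(47, -5), 1994) - Z(-1772) = 140*1994 - 1*(-1248) = 279160 + 1248 = 280408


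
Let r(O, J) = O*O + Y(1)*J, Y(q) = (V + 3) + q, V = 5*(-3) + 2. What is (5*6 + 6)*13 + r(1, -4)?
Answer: 505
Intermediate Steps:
V = -13 (V = -15 + 2 = -13)
Y(q) = -10 + q (Y(q) = (-13 + 3) + q = -10 + q)
r(O, J) = O**2 - 9*J (r(O, J) = O*O + (-10 + 1)*J = O**2 - 9*J)
(5*6 + 6)*13 + r(1, -4) = (5*6 + 6)*13 + (1**2 - 9*(-4)) = (30 + 6)*13 + (1 + 36) = 36*13 + 37 = 468 + 37 = 505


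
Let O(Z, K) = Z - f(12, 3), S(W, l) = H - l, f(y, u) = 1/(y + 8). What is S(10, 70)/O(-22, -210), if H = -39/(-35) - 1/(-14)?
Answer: 9634/3087 ≈ 3.1208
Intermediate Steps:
f(y, u) = 1/(8 + y)
H = 83/70 (H = -39*(-1/35) - 1*(-1/14) = 39/35 + 1/14 = 83/70 ≈ 1.1857)
S(W, l) = 83/70 - l
O(Z, K) = -1/20 + Z (O(Z, K) = Z - 1/(8 + 12) = Z - 1/20 = -1/20 + Z)
S(10, 70)/O(-22, -210) = (83/70 - 1*70)/(-1/20 - 22) = (83/70 - 70)/(-441/20) = -4817/70*(-20/441) = 9634/3087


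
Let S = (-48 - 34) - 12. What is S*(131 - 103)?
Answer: -2632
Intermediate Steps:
S = -94 (S = -82 - 12 = -94)
S*(131 - 103) = -94*(131 - 103) = -94*28 = -2632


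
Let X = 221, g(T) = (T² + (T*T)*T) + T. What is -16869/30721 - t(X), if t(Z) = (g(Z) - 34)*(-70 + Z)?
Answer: -50298763355188/30721 ≈ -1.6373e+9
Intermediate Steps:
g(T) = T + T² + T³ (g(T) = (T² + T²*T) + T = (T² + T³) + T = T + T² + T³)
t(Z) = (-70 + Z)*(-34 + Z*(1 + Z + Z²)) (t(Z) = (Z*(1 + Z + Z²) - 34)*(-70 + Z) = (-34 + Z*(1 + Z + Z²))*(-70 + Z) = (-70 + Z)*(-34 + Z*(1 + Z + Z²)))
-16869/30721 - t(X) = -16869/30721 - (2380 + 221⁴ - 104*221 - 69*221² - 69*221³) = -16869*1/30721 - (2380 + 2385443281 - 22984 - 69*48841 - 69*10793861) = -16869/30721 - (2380 + 2385443281 - 22984 - 3370029 - 744776409) = -16869/30721 - 1*1637276239 = -16869/30721 - 1637276239 = -50298763355188/30721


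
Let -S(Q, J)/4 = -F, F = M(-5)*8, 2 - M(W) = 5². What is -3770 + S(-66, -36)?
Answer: -4506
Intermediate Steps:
M(W) = -23 (M(W) = 2 - 1*5² = 2 - 1*25 = 2 - 25 = -23)
F = -184 (F = -23*8 = -184)
S(Q, J) = -736 (S(Q, J) = -(-4)*(-184) = -4*184 = -736)
-3770 + S(-66, -36) = -3770 - 736 = -4506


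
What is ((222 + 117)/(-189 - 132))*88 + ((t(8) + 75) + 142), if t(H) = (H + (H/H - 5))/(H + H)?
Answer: 53207/428 ≈ 124.32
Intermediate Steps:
t(H) = (-4 + H)/(2*H) (t(H) = (H + (1 - 5))/((2*H)) = (H - 4)*(1/(2*H)) = (-4 + H)*(1/(2*H)) = (-4 + H)/(2*H))
((222 + 117)/(-189 - 132))*88 + ((t(8) + 75) + 142) = ((222 + 117)/(-189 - 132))*88 + (((½)*(-4 + 8)/8 + 75) + 142) = (339/(-321))*88 + (((½)*(⅛)*4 + 75) + 142) = (339*(-1/321))*88 + ((¼ + 75) + 142) = -113/107*88 + (301/4 + 142) = -9944/107 + 869/4 = 53207/428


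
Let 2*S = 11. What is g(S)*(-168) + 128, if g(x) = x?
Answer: -796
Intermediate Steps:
S = 11/2 (S = (1/2)*11 = 11/2 ≈ 5.5000)
g(S)*(-168) + 128 = (11/2)*(-168) + 128 = -924 + 128 = -796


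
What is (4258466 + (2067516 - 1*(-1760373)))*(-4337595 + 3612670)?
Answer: -5862000898375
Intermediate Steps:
(4258466 + (2067516 - 1*(-1760373)))*(-4337595 + 3612670) = (4258466 + (2067516 + 1760373))*(-724925) = (4258466 + 3827889)*(-724925) = 8086355*(-724925) = -5862000898375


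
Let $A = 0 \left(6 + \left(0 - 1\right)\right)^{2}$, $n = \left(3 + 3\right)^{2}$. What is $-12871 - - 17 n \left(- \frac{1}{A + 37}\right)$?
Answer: $- \frac{476839}{37} \approx -12888.0$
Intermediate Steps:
$n = 36$ ($n = 6^{2} = 36$)
$A = 0$ ($A = 0 \left(6 + \left(0 - 1\right)\right)^{2} = 0 \left(6 - 1\right)^{2} = 0 \cdot 5^{2} = 0 \cdot 25 = 0$)
$-12871 - - 17 n \left(- \frac{1}{A + 37}\right) = -12871 - \left(-17\right) 36 \left(- \frac{1}{0 + 37}\right) = -12871 - - 612 \left(- \frac{1}{37}\right) = -12871 - - 612 \left(\left(-1\right) \frac{1}{37}\right) = -12871 - \left(-612\right) \left(- \frac{1}{37}\right) = -12871 - \frac{612}{37} = - \frac{476839}{37}$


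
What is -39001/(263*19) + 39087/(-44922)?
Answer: -649106887/74825078 ≈ -8.6750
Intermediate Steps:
-39001/(263*19) + 39087/(-44922) = -39001/4997 + 39087*(-1/44922) = -39001*1/4997 - 13029/14974 = -39001/4997 - 13029/14974 = -649106887/74825078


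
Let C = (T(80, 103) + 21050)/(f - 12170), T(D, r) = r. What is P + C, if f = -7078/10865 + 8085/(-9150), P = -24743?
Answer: -133075013550433/5377911621 ≈ -24745.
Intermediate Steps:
f = -2034763/1325530 (f = -7078*1/10865 + 8085*(-1/9150) = -7078/10865 - 539/610 = -2034763/1325530 ≈ -1.5351)
C = -9346312030/5377911621 (C = (103 + 21050)/(-2034763/1325530 - 12170) = 21153/(-16133734863/1325530) = 21153*(-1325530/16133734863) = -9346312030/5377911621 ≈ -1.7379)
P + C = -24743 - 9346312030/5377911621 = -133075013550433/5377911621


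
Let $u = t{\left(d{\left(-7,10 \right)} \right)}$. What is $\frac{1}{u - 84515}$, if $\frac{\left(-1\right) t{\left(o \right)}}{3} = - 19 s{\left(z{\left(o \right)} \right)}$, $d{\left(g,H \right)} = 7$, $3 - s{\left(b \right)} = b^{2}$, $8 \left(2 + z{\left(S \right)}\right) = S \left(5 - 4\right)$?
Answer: $- \frac{64}{5402633} \approx -1.1846 \cdot 10^{-5}$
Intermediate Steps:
$z{\left(S \right)} = -2 + \frac{S}{8}$ ($z{\left(S \right)} = -2 + \frac{S \left(5 - 4\right)}{8} = -2 + \frac{S 1}{8} = -2 + \frac{S}{8}$)
$s{\left(b \right)} = 3 - b^{2}$
$t{\left(o \right)} = 171 - 57 \left(-2 + \frac{o}{8}\right)^{2}$ ($t{\left(o \right)} = - 3 \left(- 19 \left(3 - \left(-2 + \frac{o}{8}\right)^{2}\right)\right) = - 3 \left(-57 + 19 \left(-2 + \frac{o}{8}\right)^{2}\right) = 171 - 57 \left(-2 + \frac{o}{8}\right)^{2}$)
$u = \frac{6327}{64}$ ($u = 171 - \frac{57 \left(-16 + 7\right)^{2}}{64} = 171 - \frac{57 \left(-9\right)^{2}}{64} = 171 - \frac{4617}{64} = \frac{6327}{64} \approx 98.859$)
$\frac{1}{u - 84515} = \frac{1}{\frac{6327}{64} - 84515} = \frac{1}{- \frac{5402633}{64}} = - \frac{64}{5402633}$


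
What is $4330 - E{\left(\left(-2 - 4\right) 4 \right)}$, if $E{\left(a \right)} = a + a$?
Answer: $4378$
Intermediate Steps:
$E{\left(a \right)} = 2 a$
$4330 - E{\left(\left(-2 - 4\right) 4 \right)} = 4330 - 2 \left(-2 - 4\right) 4 = 4330 - 2 \left(\left(-6\right) 4\right) = 4330 - 2 \left(-24\right) = 4330 - -48 = 4330 + 48 = 4378$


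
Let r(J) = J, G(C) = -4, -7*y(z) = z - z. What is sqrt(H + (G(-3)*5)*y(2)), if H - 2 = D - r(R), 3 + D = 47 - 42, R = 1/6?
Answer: sqrt(138)/6 ≈ 1.9579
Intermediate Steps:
y(z) = 0 (y(z) = -(z - z)/7 = -1/7*0 = 0)
R = 1/6 ≈ 0.16667
D = 2 (D = -3 + (47 - 42) = -3 + 5 = 2)
H = 23/6 (H = 2 + (2 - 1*1/6) = 2 + (2 - 1/6) = 2 + 11/6 = 23/6 ≈ 3.8333)
sqrt(H + (G(-3)*5)*y(2)) = sqrt(23/6 - 4*5*0) = sqrt(23/6 - 20*0) = sqrt(23/6 + 0) = sqrt(23/6) = sqrt(138)/6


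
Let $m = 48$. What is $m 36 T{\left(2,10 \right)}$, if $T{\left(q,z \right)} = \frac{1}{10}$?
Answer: $\frac{864}{5} \approx 172.8$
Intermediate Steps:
$T{\left(q,z \right)} = \frac{1}{10}$
$m 36 T{\left(2,10 \right)} = 48 \cdot 36 \cdot \frac{1}{10} = 1728 \cdot \frac{1}{10} = \frac{864}{5}$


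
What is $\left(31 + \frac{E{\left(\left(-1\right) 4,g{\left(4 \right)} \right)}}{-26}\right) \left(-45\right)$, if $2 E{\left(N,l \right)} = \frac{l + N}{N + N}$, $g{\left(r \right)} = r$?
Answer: $-1395$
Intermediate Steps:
$E{\left(N,l \right)} = \frac{N + l}{4 N}$ ($E{\left(N,l \right)} = \frac{\left(l + N\right) \frac{1}{N + N}}{2} = \frac{\left(N + l\right) \frac{1}{2 N}}{2} = \frac{\frac{1}{2} \frac{1}{N} \left(N + l\right)}{2} = \frac{N + l}{4 N}$)
$\left(31 + \frac{E{\left(\left(-1\right) 4,g{\left(4 \right)} \right)}}{-26}\right) \left(-45\right) = \left(31 + \frac{\frac{1}{4} \frac{1}{\left(-1\right) 4} \left(\left(-1\right) 4 + 4\right)}{-26}\right) \left(-45\right) = \left(31 + \frac{-4 + 4}{4 \left(-4\right)} \left(- \frac{1}{26}\right)\right) \left(-45\right) = \left(31 + \frac{1}{4} \left(- \frac{1}{4}\right) 0 \left(- \frac{1}{26}\right)\right) \left(-45\right) = \left(31 + 0 \left(- \frac{1}{26}\right)\right) \left(-45\right) = \left(31 + 0\right) \left(-45\right) = 31 \left(-45\right) = -1395$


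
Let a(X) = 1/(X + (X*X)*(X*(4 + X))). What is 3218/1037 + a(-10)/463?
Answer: 8924705697/2875984690 ≈ 3.1032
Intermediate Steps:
a(X) = 1/(X + X³*(4 + X)) (a(X) = 1/(X + X²*(X*(4 + X))) = 1/(X + X³*(4 + X)))
3218/1037 + a(-10)/463 = 3218/1037 + 1/((-10 + (-10)⁴ + 4*(-10)³)*463) = 3218*(1/1037) + (1/463)/(-10 + 10000 + 4*(-1000)) = 3218/1037 + (1/463)/(-10 + 10000 - 4000) = 3218/1037 + (1/463)/5990 = 3218/1037 + (1/5990)*(1/463) = 3218/1037 + 1/2773370 = 8924705697/2875984690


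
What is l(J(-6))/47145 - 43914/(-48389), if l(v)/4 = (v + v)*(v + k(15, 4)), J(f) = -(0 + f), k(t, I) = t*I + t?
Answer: 752820654/760433135 ≈ 0.98999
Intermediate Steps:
k(t, I) = t + I*t (k(t, I) = I*t + t = t + I*t)
J(f) = -f
l(v) = 8*v*(75 + v) (l(v) = 4*((v + v)*(v + 15*(1 + 4))) = 4*((2*v)*(v + 15*5)) = 4*((2*v)*(v + 75)) = 4*((2*v)*(75 + v)) = 4*(2*v*(75 + v)) = 8*v*(75 + v))
l(J(-6))/47145 - 43914/(-48389) = (8*(-1*(-6))*(75 - 1*(-6)))/47145 - 43914/(-48389) = (8*6*(75 + 6))*(1/47145) - 43914*(-1/48389) = (8*6*81)*(1/47145) + 43914/48389 = 3888*(1/47145) + 43914/48389 = 1296/15715 + 43914/48389 = 752820654/760433135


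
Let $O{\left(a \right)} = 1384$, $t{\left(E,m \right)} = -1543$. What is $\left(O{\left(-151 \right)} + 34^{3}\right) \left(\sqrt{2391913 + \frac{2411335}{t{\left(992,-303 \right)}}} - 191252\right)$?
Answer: $-7781661376 + \frac{81376 \sqrt{1422765746058}}{1543} \approx -7.7188 \cdot 10^{9}$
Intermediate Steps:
$\left(O{\left(-151 \right)} + 34^{3}\right) \left(\sqrt{2391913 + \frac{2411335}{t{\left(992,-303 \right)}}} - 191252\right) = \left(1384 + 34^{3}\right) \left(\sqrt{2391913 + \frac{2411335}{-1543}} - 191252\right) = \left(1384 + 39304\right) \left(\sqrt{2391913 + 2411335 \left(- \frac{1}{1543}\right)} - 191252\right) = 40688 \left(\sqrt{2391913 - \frac{2411335}{1543}} - 191252\right) = 40688 \left(\sqrt{\frac{3688310424}{1543}} - 191252\right) = 40688 \left(\frac{2 \sqrt{1422765746058}}{1543} - 191252\right) = 40688 \left(-191252 + \frac{2 \sqrt{1422765746058}}{1543}\right) = -7781661376 + \frac{81376 \sqrt{1422765746058}}{1543}$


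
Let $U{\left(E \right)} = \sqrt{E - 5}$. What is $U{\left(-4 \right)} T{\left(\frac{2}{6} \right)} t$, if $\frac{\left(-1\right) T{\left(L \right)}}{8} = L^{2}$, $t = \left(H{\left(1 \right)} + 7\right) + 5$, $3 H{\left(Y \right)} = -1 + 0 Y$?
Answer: $- \frac{280 i}{9} \approx - 31.111 i$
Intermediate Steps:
$H{\left(Y \right)} = - \frac{1}{3}$ ($H{\left(Y \right)} = \frac{-1 + 0 Y}{3} = \frac{-1 + 0}{3} = \frac{1}{3} \left(-1\right) = - \frac{1}{3}$)
$U{\left(E \right)} = \sqrt{-5 + E}$
$t = \frac{35}{3}$ ($t = \left(- \frac{1}{3} + 7\right) + 5 = \frac{20}{3} + 5 = \frac{35}{3} \approx 11.667$)
$T{\left(L \right)} = - 8 L^{2}$
$U{\left(-4 \right)} T{\left(\frac{2}{6} \right)} t = \sqrt{-5 - 4} \left(- 8 \left(\frac{2}{6}\right)^{2}\right) \frac{35}{3} = \sqrt{-9} \left(- 8 \left(2 \cdot \frac{1}{6}\right)^{2}\right) \frac{35}{3} = 3 i \left(- \frac{8}{9}\right) \frac{35}{3} = - \frac{8 i}{3} \cdot \frac{35}{3} = - \frac{280 i}{9}$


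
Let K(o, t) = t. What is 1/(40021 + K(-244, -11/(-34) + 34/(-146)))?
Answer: 2482/99332347 ≈ 2.4987e-5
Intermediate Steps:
1/(40021 + K(-244, -11/(-34) + 34/(-146))) = 1/(40021 + (-11/(-34) + 34/(-146))) = 1/(40021 + (-11*(-1/34) + 34*(-1/146))) = 1/(40021 + (11/34 - 17/73)) = 1/(40021 + 225/2482) = 1/(99332347/2482) = 2482/99332347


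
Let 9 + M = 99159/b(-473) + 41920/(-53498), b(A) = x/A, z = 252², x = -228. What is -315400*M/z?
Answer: -867714831490375/849334248 ≈ -1.0216e+6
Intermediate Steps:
z = 63504
b(A) = -228/A
M = 418175822405/2032924 (M = -9 + (99159/((-228/(-473))) + 41920/(-53498)) = -9 + (99159/((-228*(-1/473))) + 41920*(-1/53498)) = -9 + (99159/(228/473) - 20960/26749) = -9 + (99159*(473/228) - 20960/26749) = -9 + (15634069/76 - 20960/26749) = -9 + 418194118721/2032924 = 418175822405/2032924 ≈ 2.0570e+5)
-315400*M/z = -315400/(63504/(418175822405/2032924)) = -315400/(63504*(2032924/418175822405)) = -315400/129098805696/418175822405 = -315400*418175822405/129098805696 = -867714831490375/849334248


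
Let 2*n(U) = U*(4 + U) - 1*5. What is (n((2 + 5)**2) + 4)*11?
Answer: 14300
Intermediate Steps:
n(U) = -5/2 + U*(4 + U)/2 (n(U) = (U*(4 + U) - 1*5)/2 = (U*(4 + U) - 5)/2 = (-5 + U*(4 + U))/2 = -5/2 + U*(4 + U)/2)
(n((2 + 5)**2) + 4)*11 = ((-5/2 + ((2 + 5)**2)**2/2 + 2*(2 + 5)**2) + 4)*11 = ((-5/2 + (7**2)**2/2 + 2*7**2) + 4)*11 = ((-5/2 + (1/2)*49**2 + 2*49) + 4)*11 = ((-5/2 + (1/2)*2401 + 98) + 4)*11 = ((-5/2 + 2401/2 + 98) + 4)*11 = (1296 + 4)*11 = 1300*11 = 14300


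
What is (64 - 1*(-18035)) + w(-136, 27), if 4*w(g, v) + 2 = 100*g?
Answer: 29397/2 ≈ 14699.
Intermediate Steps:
w(g, v) = -½ + 25*g (w(g, v) = -½ + (100*g)/4 = -½ + 25*g)
(64 - 1*(-18035)) + w(-136, 27) = (64 - 1*(-18035)) + (-½ + 25*(-136)) = (64 + 18035) + (-½ - 3400) = 18099 - 6801/2 = 29397/2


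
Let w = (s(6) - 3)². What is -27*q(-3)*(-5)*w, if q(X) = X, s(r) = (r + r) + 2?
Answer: -49005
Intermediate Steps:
s(r) = 2 + 2*r (s(r) = 2*r + 2 = 2 + 2*r)
w = 121 (w = ((2 + 2*6) - 3)² = ((2 + 12) - 3)² = (14 - 3)² = 11² = 121)
-27*q(-3)*(-5)*w = -27*(-3*(-5))*121 = -405*121 = -27*1815 = -49005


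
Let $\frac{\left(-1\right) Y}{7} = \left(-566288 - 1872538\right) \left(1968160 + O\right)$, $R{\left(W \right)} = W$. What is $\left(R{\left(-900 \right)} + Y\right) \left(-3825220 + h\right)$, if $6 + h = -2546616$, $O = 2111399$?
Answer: $-443769114643411824396$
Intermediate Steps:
$h = -2546622$ ($h = -6 - 2546616 = -2546622$)
$Y = 69645341904138$ ($Y = - 7 \left(-566288 - 1872538\right) \left(1968160 + 2111399\right) = - 7 \left(\left(-2438826\right) 4079559\right) = \left(-7\right) \left(-9949334557734\right) = 69645341904138$)
$\left(R{\left(-900 \right)} + Y\right) \left(-3825220 + h\right) = \left(-900 + 69645341904138\right) \left(-3825220 - 2546622\right) = 69645341903238 \left(-6371842\right) = -443769114643411824396$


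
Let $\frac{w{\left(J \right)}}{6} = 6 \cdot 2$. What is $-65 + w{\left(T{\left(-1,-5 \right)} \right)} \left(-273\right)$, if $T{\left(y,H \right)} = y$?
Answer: $-19721$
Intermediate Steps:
$w{\left(J \right)} = 72$ ($w{\left(J \right)} = 6 \cdot 6 \cdot 2 = 6 \cdot 12 = 72$)
$-65 + w{\left(T{\left(-1,-5 \right)} \right)} \left(-273\right) = -65 + 72 \left(-273\right) = -65 - 19656 = -19721$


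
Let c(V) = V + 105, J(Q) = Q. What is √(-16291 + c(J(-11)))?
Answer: I*√16197 ≈ 127.27*I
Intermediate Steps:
c(V) = 105 + V
√(-16291 + c(J(-11))) = √(-16291 + (105 - 11)) = √(-16291 + 94) = √(-16197) = I*√16197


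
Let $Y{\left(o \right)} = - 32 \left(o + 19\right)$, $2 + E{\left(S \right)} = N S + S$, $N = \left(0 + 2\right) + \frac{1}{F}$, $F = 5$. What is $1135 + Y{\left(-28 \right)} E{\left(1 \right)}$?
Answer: $\frac{7403}{5} \approx 1480.6$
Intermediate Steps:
$N = \frac{11}{5}$ ($N = \left(0 + 2\right) + \frac{1}{5} = 2 + \frac{1}{5} = \frac{11}{5} \approx 2.2$)
$E{\left(S \right)} = -2 + \frac{16 S}{5}$ ($E{\left(S \right)} = -2 + \left(\frac{11 S}{5} + S\right) = -2 + \frac{16 S}{5}$)
$Y{\left(o \right)} = -608 - 32 o$ ($Y{\left(o \right)} = - 32 \left(19 + o\right) = -608 - 32 o$)
$1135 + Y{\left(-28 \right)} E{\left(1 \right)} = 1135 + \left(-608 - -896\right) \left(-2 + \frac{16}{5} \cdot 1\right) = 1135 + \left(-608 + 896\right) \left(-2 + \frac{16}{5}\right) = 1135 + 288 \cdot \frac{6}{5} = 1135 + \frac{1728}{5} = \frac{7403}{5}$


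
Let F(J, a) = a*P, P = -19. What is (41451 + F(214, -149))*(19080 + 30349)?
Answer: 2188814978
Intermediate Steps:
F(J, a) = -19*a (F(J, a) = a*(-19) = -19*a)
(41451 + F(214, -149))*(19080 + 30349) = (41451 - 19*(-149))*(19080 + 30349) = (41451 + 2831)*49429 = 44282*49429 = 2188814978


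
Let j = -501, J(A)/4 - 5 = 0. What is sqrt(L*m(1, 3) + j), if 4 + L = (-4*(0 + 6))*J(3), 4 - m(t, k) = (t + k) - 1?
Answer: I*sqrt(985) ≈ 31.385*I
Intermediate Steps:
J(A) = 20 (J(A) = 20 + 4*0 = 20 + 0 = 20)
m(t, k) = 5 - k - t (m(t, k) = 4 - ((t + k) - 1) = 4 - ((k + t) - 1) = 4 - (-1 + k + t) = 4 + (1 - k - t) = 5 - k - t)
L = -484 (L = -4 - 4*(0 + 6)*20 = -4 - 4*6*20 = -4 - 24*20 = -4 - 480 = -484)
sqrt(L*m(1, 3) + j) = sqrt(-484*(5 - 1*3 - 1*1) - 501) = sqrt(-484*(5 - 3 - 1) - 501) = sqrt(-484*1 - 501) = sqrt(-484 - 501) = sqrt(-985) = I*sqrt(985)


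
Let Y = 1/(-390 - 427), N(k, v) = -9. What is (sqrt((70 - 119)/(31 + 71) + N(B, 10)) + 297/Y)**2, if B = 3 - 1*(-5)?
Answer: (24750198 - I*sqrt(98634))**2/10404 ≈ 5.8879e+10 - 1.4942e+6*I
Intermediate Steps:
B = 8 (B = 3 + 5 = 8)
Y = -1/817 (Y = 1/(-817) = -1/817 ≈ -0.0012240)
(sqrt((70 - 119)/(31 + 71) + N(B, 10)) + 297/Y)**2 = (sqrt((70 - 119)/(31 + 71) - 9) + 297/(-1/817))**2 = (sqrt(-49/102 - 9) + 297*(-817))**2 = (sqrt(-49*1/102 - 9) - 242649)**2 = (sqrt(-49/102 - 9) - 242649)**2 = (sqrt(-967/102) - 242649)**2 = (I*sqrt(98634)/102 - 242649)**2 = (-242649 + I*sqrt(98634)/102)**2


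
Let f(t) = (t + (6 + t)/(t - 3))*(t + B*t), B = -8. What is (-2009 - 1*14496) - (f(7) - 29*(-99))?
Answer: -75495/4 ≈ -18874.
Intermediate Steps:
f(t) = -7*t*(t + (6 + t)/(-3 + t)) (f(t) = (t + (6 + t)/(t - 3))*(t - 8*t) = (t + (6 + t)/(-3 + t))*(-7*t) = -7*t*(t + (6 + t)/(-3 + t)))
(-2009 - 1*14496) - (f(7) - 29*(-99)) = (-2009 - 1*14496) - (7*7*(-6 - 1*7**2 + 2*7)/(-3 + 7) - 29*(-99)) = (-2009 - 14496) - (7*7*(-6 - 1*49 + 14)/4 + 2871) = -16505 - (7*7*(1/4)*(-6 - 49 + 14) + 2871) = -16505 - (7*7*(1/4)*(-41) + 2871) = -16505 - (-2009/4 + 2871) = -16505 - 1*9475/4 = -16505 - 9475/4 = -75495/4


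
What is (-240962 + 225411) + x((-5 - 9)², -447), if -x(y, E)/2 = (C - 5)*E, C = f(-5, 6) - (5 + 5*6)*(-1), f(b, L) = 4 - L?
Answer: 9481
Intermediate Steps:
C = 33 (C = (4 - 1*6) - (5 + 5*6)*(-1) = (4 - 6) - (5 + 30)*(-1) = -2 - 35*(-1) = -2 - 1*(-35) = -2 + 35 = 33)
x(y, E) = -56*E (x(y, E) = -2*(33 - 5)*E = -56*E)
(-240962 + 225411) + x((-5 - 9)², -447) = (-240962 + 225411) - 56*(-447) = -15551 + 25032 = 9481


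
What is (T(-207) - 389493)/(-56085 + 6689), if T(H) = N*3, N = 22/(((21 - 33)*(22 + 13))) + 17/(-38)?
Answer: 129506921/16424170 ≈ 7.8851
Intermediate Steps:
N = -997/1995 (N = 22/((-12*35)) + 17*(-1/38) = 22/(-420) - 17/38 = 22*(-1/420) - 17/38 = -11/210 - 17/38 = -997/1995 ≈ -0.49975)
T(H) = -997/665 (T(H) = -997/1995*3 = -997/665)
(T(-207) - 389493)/(-56085 + 6689) = (-997/665 - 389493)/(-56085 + 6689) = -259013842/665/(-49396) = -259013842/665*(-1/49396) = 129506921/16424170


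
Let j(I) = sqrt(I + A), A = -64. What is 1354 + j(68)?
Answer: 1356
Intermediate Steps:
j(I) = sqrt(-64 + I) (j(I) = sqrt(I - 64) = sqrt(-64 + I))
1354 + j(68) = 1354 + sqrt(-64 + 68) = 1354 + sqrt(4) = 1354 + 2 = 1356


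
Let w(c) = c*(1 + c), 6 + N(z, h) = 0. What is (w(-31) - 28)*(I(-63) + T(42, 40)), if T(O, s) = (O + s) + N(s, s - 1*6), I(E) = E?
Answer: 11726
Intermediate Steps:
N(z, h) = -6 (N(z, h) = -6 + 0 = -6)
T(O, s) = -6 + O + s (T(O, s) = (O + s) - 6 = -6 + O + s)
(w(-31) - 28)*(I(-63) + T(42, 40)) = (-31*(1 - 31) - 28)*(-63 + (-6 + 42 + 40)) = (-31*(-30) - 28)*(-63 + 76) = (930 - 28)*13 = 902*13 = 11726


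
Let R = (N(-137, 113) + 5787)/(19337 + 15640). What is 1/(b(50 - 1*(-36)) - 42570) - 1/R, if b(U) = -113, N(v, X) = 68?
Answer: -1492929146/249908965 ≈ -5.9739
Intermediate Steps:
R = 5855/34977 (R = (68 + 5787)/(19337 + 15640) = 5855/34977 ≈ 0.16740)
1/(b(50 - 1*(-36)) - 42570) - 1/R = 1/(-113 - 42570) - 1/5855/34977 = 1/(-42683) - 1*34977/5855 = -1/42683 - 34977/5855 = -1492929146/249908965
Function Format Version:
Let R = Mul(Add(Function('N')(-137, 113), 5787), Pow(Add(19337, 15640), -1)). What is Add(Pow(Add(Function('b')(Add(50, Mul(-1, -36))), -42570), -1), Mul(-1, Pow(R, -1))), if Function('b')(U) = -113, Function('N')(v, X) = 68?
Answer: Rational(-1492929146, 249908965) ≈ -5.9739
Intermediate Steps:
R = Rational(5855, 34977) (R = Mul(Add(68, 5787), Pow(Add(19337, 15640), -1)) = Mul(5855, Pow(34977, -1)) = Mul(5855, Rational(1, 34977)) = Rational(5855, 34977) ≈ 0.16740)
Add(Pow(Add(Function('b')(Add(50, Mul(-1, -36))), -42570), -1), Mul(-1, Pow(R, -1))) = Add(Pow(Add(-113, -42570), -1), Mul(-1, Pow(Rational(5855, 34977), -1))) = Add(Pow(-42683, -1), Mul(-1, Rational(34977, 5855))) = Add(Rational(-1, 42683), Rational(-34977, 5855)) = Rational(-1492929146, 249908965)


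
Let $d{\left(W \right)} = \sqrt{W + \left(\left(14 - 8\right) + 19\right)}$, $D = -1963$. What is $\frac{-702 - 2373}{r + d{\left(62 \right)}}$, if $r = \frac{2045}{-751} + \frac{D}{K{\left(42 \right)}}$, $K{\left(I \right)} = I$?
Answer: $\frac{151316964139950}{2347365265141} + \frac{3059310624300 \sqrt{87}}{2347365265141} \approx 76.619$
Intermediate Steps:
$r = - \frac{1560103}{31542}$ ($r = \frac{2045}{-751} - \frac{1963}{42} = 2045 \left(- \frac{1}{751}\right) - \frac{1963}{42} = - \frac{2045}{751} - \frac{1963}{42} = - \frac{1560103}{31542} \approx -49.461$)
$d{\left(W \right)} = \sqrt{25 + W}$ ($d{\left(W \right)} = \sqrt{W + \left(6 + 19\right)} = \sqrt{W + 25} = \sqrt{25 + W}$)
$\frac{-702 - 2373}{r + d{\left(62 \right)}} = \frac{-702 - 2373}{- \frac{1560103}{31542} + \sqrt{25 + 62}} = - \frac{3075}{- \frac{1560103}{31542} + \sqrt{87}}$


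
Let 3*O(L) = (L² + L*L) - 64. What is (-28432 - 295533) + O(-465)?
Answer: -539509/3 ≈ -1.7984e+5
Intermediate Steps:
O(L) = -64/3 + 2*L²/3 (O(L) = ((L² + L*L) - 64)/3 = ((L² + L²) - 64)/3 = (2*L² - 64)/3 = (-64 + 2*L²)/3 = -64/3 + 2*L²/3)
(-28432 - 295533) + O(-465) = (-28432 - 295533) + (-64/3 + (⅔)*(-465)²) = -323965 + (-64/3 + (⅔)*216225) = -323965 + (-64/3 + 144150) = -323965 + 432386/3 = -539509/3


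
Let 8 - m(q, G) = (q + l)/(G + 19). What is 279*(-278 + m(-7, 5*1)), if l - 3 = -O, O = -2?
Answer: -301227/4 ≈ -75307.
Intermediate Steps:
l = 5 (l = 3 - 1*(-2) = 3 + 2 = 5)
m(q, G) = 8 - (5 + q)/(19 + G) (m(q, G) = 8 - (q + 5)/(G + 19) = 8 - (5 + q)/(19 + G))
279*(-278 + m(-7, 5*1)) = 279*(-278 + (147 - 1*(-7) + 8*(5*1))/(19 + 5*1)) = 279*(-278 + (147 + 7 + 8*5)/(19 + 5)) = 279*(-278 + (147 + 7 + 40)/24) = 279*(-278 + (1/24)*194) = 279*(-278 + 97/12) = 279*(-3239/12) = -301227/4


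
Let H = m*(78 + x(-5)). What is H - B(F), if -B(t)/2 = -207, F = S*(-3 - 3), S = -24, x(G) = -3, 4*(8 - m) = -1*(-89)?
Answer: -5931/4 ≈ -1482.8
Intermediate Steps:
m = -57/4 (m = 8 - (-1)*(-89)/4 = 8 - 1/4*89 = 8 - 89/4 = -57/4 ≈ -14.250)
F = 144 (F = -24*(-3 - 3) = -24*(-6) = 144)
B(t) = 414 (B(t) = -2*(-207) = 414)
H = -4275/4 (H = -57*(78 - 3)/4 = -57/4*75 = -4275/4 ≈ -1068.8)
H - B(F) = -4275/4 - 1*414 = -4275/4 - 414 = -5931/4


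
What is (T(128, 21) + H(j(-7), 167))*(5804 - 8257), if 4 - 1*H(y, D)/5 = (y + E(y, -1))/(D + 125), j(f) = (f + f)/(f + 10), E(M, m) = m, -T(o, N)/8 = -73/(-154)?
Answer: -245253839/6132 ≈ -39996.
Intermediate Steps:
T(o, N) = -292/77 (T(o, N) = -(-584)/(-154) = -(-584)*(-1)/154 = -8*73/154 = -292/77)
j(f) = 2*f/(10 + f) (j(f) = (2*f)/(10 + f) = 2*f/(10 + f))
H(y, D) = 20 - 5*(-1 + y)/(125 + D) (H(y, D) = 20 - 5*(y - 1)/(D + 125) = 20 - 5*(-1 + y)/(125 + D))
(T(128, 21) + H(j(-7), 167))*(5804 - 8257) = (-292/77 + 5*(501 - 2*(-7)/(10 - 7) + 4*167)/(125 + 167))*(5804 - 8257) = (-292/77 + 5*(501 - 2*(-7)/3 + 668)/292)*(-2453) = (-292/77 + 5*(1/292)*(501 - 2*(-7)/3 + 668))*(-2453) = (-292/77 + 5*(1/292)*(501 - 1*(-14/3) + 668))*(-2453) = (-292/77 + 5*(1/292)*(501 + 14/3 + 668))*(-2453) = (-292/77 + 5*(1/292)*(3521/3))*(-2453) = (-292/77 + 17605/876)*(-2453) = (1099793/67452)*(-2453) = -245253839/6132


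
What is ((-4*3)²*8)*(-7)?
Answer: -8064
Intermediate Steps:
((-4*3)²*8)*(-7) = ((-12)²*8)*(-7) = (144*8)*(-7) = 1152*(-7) = -8064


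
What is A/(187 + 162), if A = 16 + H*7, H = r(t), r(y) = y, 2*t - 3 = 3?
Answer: 37/349 ≈ 0.10602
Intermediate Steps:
t = 3 (t = 3/2 + (½)*3 = 3/2 + 3/2 = 3)
H = 3
A = 37 (A = 16 + 3*7 = 16 + 21 = 37)
A/(187 + 162) = 37/(187 + 162) = 37/349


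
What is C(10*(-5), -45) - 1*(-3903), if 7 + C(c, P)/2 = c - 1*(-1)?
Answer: 3791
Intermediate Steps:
C(c, P) = -12 + 2*c (C(c, P) = -14 + 2*(c - 1*(-1)) = -14 + 2*(c + 1) = -14 + 2*(1 + c) = -14 + (2 + 2*c) = -12 + 2*c)
C(10*(-5), -45) - 1*(-3903) = (-12 + 2*(10*(-5))) - 1*(-3903) = (-12 + 2*(-50)) + 3903 = (-12 - 100) + 3903 = -112 + 3903 = 3791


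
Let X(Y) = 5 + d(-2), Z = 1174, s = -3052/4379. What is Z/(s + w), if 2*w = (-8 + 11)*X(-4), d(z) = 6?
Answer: 10281892/138403 ≈ 74.290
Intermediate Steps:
s = -3052/4379 (s = -3052*1/4379 = -3052/4379 ≈ -0.69696)
X(Y) = 11 (X(Y) = 5 + 6 = 11)
w = 33/2 (w = ((-8 + 11)*11)/2 = (3*11)/2 = (½)*33 = 33/2 ≈ 16.500)
Z/(s + w) = 1174/(-3052/4379 + 33/2) = 1174/(138403/8758) = 1174*(8758/138403) = 10281892/138403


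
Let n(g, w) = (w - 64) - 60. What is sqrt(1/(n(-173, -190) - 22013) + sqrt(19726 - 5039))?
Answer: sqrt(-22327 + 498494929*sqrt(14687))/22327 ≈ 11.009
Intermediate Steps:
n(g, w) = -124 + w (n(g, w) = (-64 + w) - 60 = -124 + w)
sqrt(1/(n(-173, -190) - 22013) + sqrt(19726 - 5039)) = sqrt(1/((-124 - 190) - 22013) + sqrt(19726 - 5039)) = sqrt(1/(-314 - 22013) + sqrt(14687)) = sqrt(1/(-22327) + sqrt(14687)) = sqrt(-1/22327 + sqrt(14687))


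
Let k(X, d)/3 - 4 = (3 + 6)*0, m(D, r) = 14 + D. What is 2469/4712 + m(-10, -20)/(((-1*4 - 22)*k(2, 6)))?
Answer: 93935/183768 ≈ 0.51116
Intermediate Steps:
k(X, d) = 12 (k(X, d) = 12 + 3*((3 + 6)*0) = 12 + 3*(9*0) = 12 + 3*0 = 12 + 0 = 12)
2469/4712 + m(-10, -20)/(((-1*4 - 22)*k(2, 6))) = 2469/4712 + (14 - 10)/(((-1*4 - 22)*12)) = 2469*(1/4712) + 4/(((-4 - 22)*12)) = 2469/4712 + 4/((-26*12)) = 2469/4712 + 4/(-312) = 2469/4712 + 4*(-1/312) = 2469/4712 - 1/78 = 93935/183768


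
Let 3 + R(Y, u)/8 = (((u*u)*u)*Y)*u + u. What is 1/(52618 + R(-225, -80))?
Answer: -1/73727948046 ≈ -1.3563e-11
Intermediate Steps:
R(Y, u) = -24 + 8*u + 8*Y*u**4 (R(Y, u) = -24 + 8*((((u*u)*u)*Y)*u + u) = -24 + 8*(((u**2*u)*Y)*u + u) = -24 + 8*((u**3*Y)*u + u) = -24 + 8*((Y*u**3)*u + u) = -24 + 8*(Y*u**4 + u) = -24 + 8*(u + Y*u**4) = -24 + (8*u + 8*Y*u**4) = -24 + 8*u + 8*Y*u**4)
1/(52618 + R(-225, -80)) = 1/(52618 + (-24 + 8*(-80) + 8*(-225)*(-80)**4)) = 1/(52618 + (-24 - 640 + 8*(-225)*40960000)) = 1/(52618 + (-24 - 640 - 73728000000)) = 1/(52618 - 73728000664) = 1/(-73727948046) = -1/73727948046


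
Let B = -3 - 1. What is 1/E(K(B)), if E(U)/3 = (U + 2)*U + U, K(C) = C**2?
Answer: 1/912 ≈ 0.0010965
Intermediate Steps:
B = -4
E(U) = 3*U + 3*U*(2 + U) (E(U) = 3*((U + 2)*U + U) = 3*((2 + U)*U + U) = 3*(U*(2 + U) + U) = 3*(U + U*(2 + U)) = 3*U + 3*U*(2 + U))
1/E(K(B)) = 1/(3*(-4)**2*(3 + (-4)**2)) = 1/(3*16*(3 + 16)) = 1/(3*16*19) = 1/912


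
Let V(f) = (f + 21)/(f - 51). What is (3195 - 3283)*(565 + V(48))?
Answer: -47696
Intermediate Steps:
V(f) = (21 + f)/(-51 + f)
(3195 - 3283)*(565 + V(48)) = (3195 - 3283)*(565 + (21 + 48)/(-51 + 48)) = -88*(565 + 69/(-3)) = -88*(565 - 1/3*69) = -88*(565 - 23) = -88*542 = -47696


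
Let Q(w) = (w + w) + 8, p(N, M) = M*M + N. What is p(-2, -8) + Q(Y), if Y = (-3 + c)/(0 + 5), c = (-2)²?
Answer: 352/5 ≈ 70.400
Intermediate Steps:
c = 4
p(N, M) = N + M² (p(N, M) = M² + N = N + M²)
Y = ⅕ (Y = (-3 + 4)/(0 + 5) = 1/5 = 1*(⅕) = ⅕ ≈ 0.20000)
Q(w) = 8 + 2*w (Q(w) = 2*w + 8 = 8 + 2*w)
p(-2, -8) + Q(Y) = (-2 + (-8)²) + (8 + 2*(⅕)) = (-2 + 64) + (8 + ⅖) = 62 + 42/5 = 352/5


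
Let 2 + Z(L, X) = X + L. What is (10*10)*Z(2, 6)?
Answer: 600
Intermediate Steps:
Z(L, X) = -2 + L + X (Z(L, X) = -2 + (X + L) = -2 + (L + X) = -2 + L + X)
(10*10)*Z(2, 6) = (10*10)*(-2 + 2 + 6) = 100*6 = 600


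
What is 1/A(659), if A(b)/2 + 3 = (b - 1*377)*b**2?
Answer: 1/244934478 ≈ 4.0827e-9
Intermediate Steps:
A(b) = -6 + 2*b**2*(-377 + b) (A(b) = -6 + 2*((b - 1*377)*b**2) = -6 + 2*((b - 377)*b**2) = -6 + 2*((-377 + b)*b**2) = -6 + 2*(b**2*(-377 + b)) = -6 + 2*b**2*(-377 + b))
1/A(659) = 1/(-6 - 754*659**2 + 2*659**3) = 1/(-6 - 754*434281 + 2*286191179) = 1/(-6 - 327447874 + 572382358) = 1/244934478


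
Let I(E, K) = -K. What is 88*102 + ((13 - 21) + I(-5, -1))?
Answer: 8969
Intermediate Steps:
88*102 + ((13 - 21) + I(-5, -1)) = 88*102 + ((13 - 21) - 1*(-1)) = 8976 + (-8 + 1) = 8976 - 7 = 8969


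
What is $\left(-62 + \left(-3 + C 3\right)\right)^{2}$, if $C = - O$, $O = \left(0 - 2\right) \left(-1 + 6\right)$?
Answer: $1225$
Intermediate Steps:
$O = -10$ ($O = \left(-2\right) 5 = -10$)
$C = 10$ ($C = \left(-1\right) \left(-10\right) = 10$)
$\left(-62 + \left(-3 + C 3\right)\right)^{2} = \left(-62 + \left(-3 + 10 \cdot 3\right)\right)^{2} = \left(-62 + \left(-3 + 30\right)\right)^{2} = \left(-62 + 27\right)^{2} = \left(-35\right)^{2} = 1225$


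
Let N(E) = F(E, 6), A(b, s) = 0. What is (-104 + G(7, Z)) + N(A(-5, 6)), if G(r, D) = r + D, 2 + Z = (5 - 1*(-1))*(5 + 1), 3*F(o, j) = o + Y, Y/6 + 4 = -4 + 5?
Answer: -69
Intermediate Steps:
Y = -18 (Y = -24 + 6*(-4 + 5) = -24 + 6*1 = -24 + 6 = -18)
F(o, j) = -6 + o/3 (F(o, j) = (o - 18)/3 = (-18 + o)/3 = -6 + o/3)
N(E) = -6 + E/3
Z = 34 (Z = -2 + (5 - 1*(-1))*(5 + 1) = -2 + (5 + 1)*6 = -2 + 6*6 = -2 + 36 = 34)
G(r, D) = D + r
(-104 + G(7, Z)) + N(A(-5, 6)) = (-104 + (34 + 7)) + (-6 + (1/3)*0) = (-104 + 41) + (-6 + 0) = -63 - 6 = -69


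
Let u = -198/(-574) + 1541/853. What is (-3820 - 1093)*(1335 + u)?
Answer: -1608267597287/244811 ≈ -6.5694e+6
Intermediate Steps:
u = 526714/244811 (u = -198*(-1/574) + 1541*(1/853) = 99/287 + 1541/853 = 526714/244811 ≈ 2.1515)
(-3820 - 1093)*(1335 + u) = (-3820 - 1093)*(1335 + 526714/244811) = -4913*327349399/244811 = -1608267597287/244811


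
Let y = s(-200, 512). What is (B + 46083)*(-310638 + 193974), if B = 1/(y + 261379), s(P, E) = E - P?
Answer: -1409060740127856/262091 ≈ -5.3762e+9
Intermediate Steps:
y = 712 (y = 512 - 1*(-200) = 512 + 200 = 712)
B = 1/262091 (B = 1/(712 + 261379) = 1/262091 ≈ 3.8155e-6)
(B + 46083)*(-310638 + 193974) = (1/262091 + 46083)*(-310638 + 193974) = (12077939554/262091)*(-116664) = -1409060740127856/262091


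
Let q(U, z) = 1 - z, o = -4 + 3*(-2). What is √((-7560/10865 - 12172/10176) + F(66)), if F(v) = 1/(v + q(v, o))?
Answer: I*√7575022738437/2007852 ≈ 1.3708*I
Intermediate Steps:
o = -10 (o = -4 - 6 = -10)
F(v) = 1/(11 + v) (F(v) = 1/(v + (1 - 1*(-10))) = 1/(v + (1 + 10)) = 1/(v + 11) = 1/(11 + v))
√((-7560/10865 - 12172/10176) + F(66)) = √((-7560/10865 - 12172/10176) + 1/(11 + 66)) = √((-7560*1/10865 - 12172*1/10176) + 1/77) = √((-1512/2173 - 3043/2544) + 1/77) = √(-197339/104304 + 1/77) = √(-15090799/8031408) = I*√7575022738437/2007852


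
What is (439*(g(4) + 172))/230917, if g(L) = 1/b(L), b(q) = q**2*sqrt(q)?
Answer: 2416695/7389344 ≈ 0.32705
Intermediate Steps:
b(q) = q**(5/2)
g(L) = L**(-5/2) (g(L) = 1/(L**(5/2)) = L**(-5/2))
(439*(g(4) + 172))/230917 = (439*(4**(-5/2) + 172))/230917 = (439*(1/32 + 172))*(1/230917) = (439*(5505/32))*(1/230917) = (2416695/32)*(1/230917) = 2416695/7389344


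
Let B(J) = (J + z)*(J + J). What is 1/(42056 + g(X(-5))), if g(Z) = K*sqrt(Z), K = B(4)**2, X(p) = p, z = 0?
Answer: 5257/221743752 - 16*I*sqrt(5)/27717969 ≈ 2.3708e-5 - 1.2908e-6*I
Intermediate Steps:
B(J) = 2*J**2 (B(J) = (J + 0)*(J + J) = J*(2*J) = 2*J**2)
K = 1024 (K = (2*4**2)**2 = (2*16)**2 = 32**2 = 1024)
g(Z) = 1024*sqrt(Z)
1/(42056 + g(X(-5))) = 1/(42056 + 1024*sqrt(-5)) = 1/(42056 + 1024*(I*sqrt(5))) = 1/(42056 + 1024*I*sqrt(5))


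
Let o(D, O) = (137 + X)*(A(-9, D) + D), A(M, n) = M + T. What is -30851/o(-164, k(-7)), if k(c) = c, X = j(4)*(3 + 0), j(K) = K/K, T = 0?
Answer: 30851/24220 ≈ 1.2738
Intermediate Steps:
j(K) = 1
X = 3 (X = 1*(3 + 0) = 1*3 = 3)
A(M, n) = M (A(M, n) = M + 0 = M)
o(D, O) = -1260 + 140*D (o(D, O) = (137 + 3)*(-9 + D) = 140*(-9 + D) = -1260 + 140*D)
-30851/o(-164, k(-7)) = -30851/(-1260 + 140*(-164)) = -30851/(-1260 - 22960) = -30851/(-24220) = -30851*(-1/24220) = 30851/24220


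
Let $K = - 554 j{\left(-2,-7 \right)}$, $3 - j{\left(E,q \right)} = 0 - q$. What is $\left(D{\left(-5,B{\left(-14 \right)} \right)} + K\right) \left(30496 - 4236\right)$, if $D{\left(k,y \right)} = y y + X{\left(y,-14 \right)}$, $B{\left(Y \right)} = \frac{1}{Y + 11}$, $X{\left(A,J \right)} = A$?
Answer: $\frac{523676920}{9} \approx 5.8186 \cdot 10^{7}$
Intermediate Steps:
$j{\left(E,q \right)} = 3 + q$ ($j{\left(E,q \right)} = 3 - \left(0 - q\right) = 3 - - q = 3 + q$)
$B{\left(Y \right)} = \frac{1}{11 + Y}$
$D{\left(k,y \right)} = y + y^{2}$ ($D{\left(k,y \right)} = y y + y = y^{2} + y = y + y^{2}$)
$K = 2216$ ($K = - 554 \left(3 - 7\right) = \left(-554\right) \left(-4\right) = 2216$)
$\left(D{\left(-5,B{\left(-14 \right)} \right)} + K\right) \left(30496 - 4236\right) = \left(\frac{1 + \frac{1}{11 - 14}}{11 - 14} + 2216\right) \left(30496 - 4236\right) = \left(\frac{1 + \frac{1}{-3}}{-3} + 2216\right) 26260 = \left(- \frac{1 - \frac{1}{3}}{3} + 2216\right) 26260 = \left(\left(- \frac{1}{3}\right) \frac{2}{3} + 2216\right) 26260 = \left(- \frac{2}{9} + 2216\right) 26260 = \frac{19942}{9} \cdot 26260 = \frac{523676920}{9}$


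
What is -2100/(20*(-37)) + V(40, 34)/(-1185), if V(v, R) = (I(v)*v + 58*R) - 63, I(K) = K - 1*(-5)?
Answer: -12808/43845 ≈ -0.29212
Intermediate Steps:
I(K) = 5 + K (I(K) = K + 5 = 5 + K)
V(v, R) = -63 + 58*R + v*(5 + v) (V(v, R) = ((5 + v)*v + 58*R) - 63 = (v*(5 + v) + 58*R) - 63 = (58*R + v*(5 + v)) - 63 = -63 + 58*R + v*(5 + v))
-2100/(20*(-37)) + V(40, 34)/(-1185) = -2100/(20*(-37)) + (-63 + 58*34 + 40*(5 + 40))/(-1185) = -2100/(-740) + (-63 + 1972 + 40*45)*(-1/1185) = -2100*(-1/740) + (-63 + 1972 + 1800)*(-1/1185) = 105/37 + 3709*(-1/1185) = 105/37 - 3709/1185 = -12808/43845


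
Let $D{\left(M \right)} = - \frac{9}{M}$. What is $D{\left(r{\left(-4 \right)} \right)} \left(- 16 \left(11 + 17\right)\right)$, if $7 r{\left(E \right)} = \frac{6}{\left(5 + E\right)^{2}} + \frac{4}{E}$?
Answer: $\frac{28224}{5} \approx 5644.8$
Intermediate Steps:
$r{\left(E \right)} = \frac{4}{7 E} + \frac{6}{7 \left(5 + E\right)^{2}}$ ($r{\left(E \right)} = \frac{\frac{6}{\left(5 + E\right)^{2}} + \frac{4}{E}}{7} = \frac{\frac{4}{E} + \frac{6}{\left(5 + E\right)^{2}}}{7} = \frac{4}{7 E} + \frac{6}{7 \left(5 + E\right)^{2}}$)
$D{\left(r{\left(-4 \right)} \right)} \left(- 16 \left(11 + 17\right)\right) = - \frac{9}{\frac{4}{7 \left(-4\right)} + \frac{6}{7 \left(5 - 4\right)^{2}}} \left(- 16 \left(11 + 17\right)\right) = - \frac{9}{\frac{4}{7} \left(- \frac{1}{4}\right) + \frac{6}{7 \cdot 1}} \left(\left(-16\right) 28\right) = - \frac{9}{- \frac{1}{7} + \frac{6}{7} \cdot 1} \left(-448\right) = - \frac{9}{- \frac{1}{7} + \frac{6}{7}} \left(-448\right) = - \frac{9}{\frac{5}{7}} \left(-448\right) = \left(-9\right) \frac{7}{5} \left(-448\right) = \left(- \frac{63}{5}\right) \left(-448\right) = \frac{28224}{5}$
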